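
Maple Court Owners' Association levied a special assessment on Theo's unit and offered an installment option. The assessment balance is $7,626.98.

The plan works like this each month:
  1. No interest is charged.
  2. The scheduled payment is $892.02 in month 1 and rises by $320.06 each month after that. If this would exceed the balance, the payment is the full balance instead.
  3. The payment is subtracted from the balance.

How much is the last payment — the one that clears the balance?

$2,138.54

Month 1: opening $7,626.98; payment $892.02; balance $6,734.96
Month 2: opening $6,734.96; payment $1,212.08; balance $5,522.88
Month 3: opening $5,522.88; payment $1,532.14; balance $3,990.74
Month 4: opening $3,990.74; payment $1,852.20; balance $2,138.54
Month 5: opening $2,138.54; payment $2,138.54; balance $0.00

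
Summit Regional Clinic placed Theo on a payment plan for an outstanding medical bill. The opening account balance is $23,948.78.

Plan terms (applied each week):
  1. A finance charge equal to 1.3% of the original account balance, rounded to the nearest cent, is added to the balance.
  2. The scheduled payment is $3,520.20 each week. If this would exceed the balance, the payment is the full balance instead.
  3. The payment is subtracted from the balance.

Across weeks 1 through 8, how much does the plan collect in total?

# | Opening | Interest | Payment | End bal
1 | $23,948.78 | $311.33 | $3,520.20 | $20,739.91
2 | $20,739.91 | $311.33 | $3,520.20 | $17,531.04
3 | $17,531.04 | $311.33 | $3,520.20 | $14,322.17
4 | $14,322.17 | $311.33 | $3,520.20 | $11,113.30
5 | $11,113.30 | $311.33 | $3,520.20 | $7,904.43
6 | $7,904.43 | $311.33 | $3,520.20 | $4,695.56
7 | $4,695.56 | $311.33 | $3,520.20 | $1,486.69
8 | $1,486.69 | $311.33 | $1,798.02 | $0.00
Total paid: $26,439.42

$26,439.42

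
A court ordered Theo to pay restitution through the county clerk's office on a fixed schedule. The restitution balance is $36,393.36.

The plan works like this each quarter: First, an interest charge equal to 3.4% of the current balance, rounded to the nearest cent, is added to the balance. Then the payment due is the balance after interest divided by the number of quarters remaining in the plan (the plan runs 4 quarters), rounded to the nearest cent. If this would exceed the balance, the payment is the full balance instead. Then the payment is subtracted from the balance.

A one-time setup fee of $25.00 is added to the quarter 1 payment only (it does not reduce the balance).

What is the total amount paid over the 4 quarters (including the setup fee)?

$39,618.76

Quarter 1: opening $36,393.36; interest $1,237.37 → $37,630.73; payment $9,407.68 (+ $25.00 fee); balance $28,223.05
Quarter 2: opening $28,223.05; interest $959.58 → $29,182.63; payment $9,727.54; balance $19,455.09
Quarter 3: opening $19,455.09; interest $661.47 → $20,116.56; payment $10,058.28; balance $10,058.28
Quarter 4: opening $10,058.28; interest $341.98 → $10,400.26; payment $10,400.26; balance $0.00
Total paid: $39,618.76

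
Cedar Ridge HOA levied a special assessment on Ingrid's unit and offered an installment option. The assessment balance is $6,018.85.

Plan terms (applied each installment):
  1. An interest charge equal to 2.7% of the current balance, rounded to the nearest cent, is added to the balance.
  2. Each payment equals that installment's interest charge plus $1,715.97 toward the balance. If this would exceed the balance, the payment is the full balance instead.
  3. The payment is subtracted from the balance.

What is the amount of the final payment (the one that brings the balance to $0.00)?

# | Opening | Interest | Payment | End bal
1 | $6,018.85 | $162.51 | $1,878.48 | $4,302.88
2 | $4,302.88 | $116.18 | $1,832.15 | $2,586.91
3 | $2,586.91 | $69.85 | $1,785.82 | $870.94
4 | $870.94 | $23.52 | $894.46 | $0.00

$894.46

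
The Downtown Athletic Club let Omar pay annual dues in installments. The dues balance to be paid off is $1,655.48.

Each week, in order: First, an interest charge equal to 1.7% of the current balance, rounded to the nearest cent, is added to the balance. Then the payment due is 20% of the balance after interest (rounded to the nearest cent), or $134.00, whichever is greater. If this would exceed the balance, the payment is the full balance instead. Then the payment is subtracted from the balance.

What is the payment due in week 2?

Week 1: opening $1,655.48; interest $28.14 → $1,683.62; payment $336.72; balance $1,346.90
Week 2: opening $1,346.90; interest $22.90 → $1,369.80; payment $273.96; balance $1,095.84

$273.96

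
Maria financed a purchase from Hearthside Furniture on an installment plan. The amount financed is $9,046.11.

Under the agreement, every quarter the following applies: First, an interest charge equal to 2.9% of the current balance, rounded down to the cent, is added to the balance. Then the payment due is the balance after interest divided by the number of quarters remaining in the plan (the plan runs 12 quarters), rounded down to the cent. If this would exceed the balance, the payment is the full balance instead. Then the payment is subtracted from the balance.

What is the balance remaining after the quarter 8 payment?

Quarter 1: opening $9,046.11; interest $262.33 → $9,308.44; payment $775.70; balance $8,532.74
Quarter 2: opening $8,532.74; interest $247.44 → $8,780.18; payment $798.19; balance $7,981.99
Quarter 3: opening $7,981.99; interest $231.47 → $8,213.46; payment $821.34; balance $7,392.12
Quarter 4: opening $7,392.12; interest $214.37 → $7,606.49; payment $845.16; balance $6,761.33
Quarter 5: opening $6,761.33; interest $196.07 → $6,957.40; payment $869.67; balance $6,087.73
Quarter 6: opening $6,087.73; interest $176.54 → $6,264.27; payment $894.89; balance $5,369.38
Quarter 7: opening $5,369.38; interest $155.71 → $5,525.09; payment $920.84; balance $4,604.25
Quarter 8: opening $4,604.25; interest $133.52 → $4,737.77; payment $947.55; balance $3,790.22

$3,790.22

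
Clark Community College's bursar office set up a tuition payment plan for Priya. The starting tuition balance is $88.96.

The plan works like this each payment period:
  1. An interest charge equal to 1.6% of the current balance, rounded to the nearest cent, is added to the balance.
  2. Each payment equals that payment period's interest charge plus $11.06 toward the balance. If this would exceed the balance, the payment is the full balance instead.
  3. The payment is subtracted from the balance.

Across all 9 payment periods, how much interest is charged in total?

Payment period 1: $88.96 +$1.42 interest = $90.38; pay $12.48 → $77.90
Payment period 2: $77.90 +$1.25 interest = $79.15; pay $12.31 → $66.84
Payment period 3: $66.84 +$1.07 interest = $67.91; pay $12.13 → $55.78
Payment period 4: $55.78 +$0.89 interest = $56.67; pay $11.95 → $44.72
Payment period 5: $44.72 +$0.72 interest = $45.44; pay $11.78 → $33.66
Payment period 6: $33.66 +$0.54 interest = $34.20; pay $11.60 → $22.60
Payment period 7: $22.60 +$0.36 interest = $22.96; pay $11.42 → $11.54
Payment period 8: $11.54 +$0.18 interest = $11.72; pay $11.24 → $0.48
Payment period 9: $0.48 +$0.01 interest = $0.49; pay $0.49 → $0.00
Total interest: $1.42 + $1.25 + $1.07 + $0.89 + $0.72 + $0.54 + $0.36 + $0.18 + $0.01 = $6.44

$6.44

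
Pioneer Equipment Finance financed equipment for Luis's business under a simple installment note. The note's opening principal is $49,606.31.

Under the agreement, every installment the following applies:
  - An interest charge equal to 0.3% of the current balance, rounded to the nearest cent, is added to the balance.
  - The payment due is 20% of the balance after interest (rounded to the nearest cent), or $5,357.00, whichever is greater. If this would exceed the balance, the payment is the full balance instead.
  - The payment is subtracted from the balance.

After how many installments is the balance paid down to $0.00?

Installment 1: $49,606.31 +$148.82 interest = $49,755.13; pay $9,951.03 → $39,804.10
Installment 2: $39,804.10 +$119.41 interest = $39,923.51; pay $7,984.70 → $31,938.81
Installment 3: $31,938.81 +$95.82 interest = $32,034.63; pay $6,406.93 → $25,627.70
Installment 4: $25,627.70 +$76.88 interest = $25,704.58; pay $5,357.00 → $20,347.58
Installment 5: $20,347.58 +$61.04 interest = $20,408.62; pay $5,357.00 → $15,051.62
Installment 6: $15,051.62 +$45.15 interest = $15,096.77; pay $5,357.00 → $9,739.77
Installment 7: $9,739.77 +$29.22 interest = $9,768.99; pay $5,357.00 → $4,411.99
Installment 8: $4,411.99 +$13.24 interest = $4,425.23; pay $4,425.23 → $0.00
Balance reaches $0.00 in installment 8.

8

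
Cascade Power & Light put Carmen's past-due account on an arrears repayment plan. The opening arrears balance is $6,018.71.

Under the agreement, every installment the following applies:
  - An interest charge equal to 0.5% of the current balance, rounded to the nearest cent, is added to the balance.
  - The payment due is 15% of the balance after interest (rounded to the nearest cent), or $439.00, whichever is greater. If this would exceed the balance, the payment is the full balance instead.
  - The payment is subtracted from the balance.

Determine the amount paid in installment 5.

$483.17

Installment 1: opening $6,018.71; interest $30.09 → $6,048.80; payment $907.32; balance $5,141.48
Installment 2: opening $5,141.48; interest $25.71 → $5,167.19; payment $775.08; balance $4,392.11
Installment 3: opening $4,392.11; interest $21.96 → $4,414.07; payment $662.11; balance $3,751.96
Installment 4: opening $3,751.96; interest $18.76 → $3,770.72; payment $565.61; balance $3,205.11
Installment 5: opening $3,205.11; interest $16.03 → $3,221.14; payment $483.17; balance $2,737.97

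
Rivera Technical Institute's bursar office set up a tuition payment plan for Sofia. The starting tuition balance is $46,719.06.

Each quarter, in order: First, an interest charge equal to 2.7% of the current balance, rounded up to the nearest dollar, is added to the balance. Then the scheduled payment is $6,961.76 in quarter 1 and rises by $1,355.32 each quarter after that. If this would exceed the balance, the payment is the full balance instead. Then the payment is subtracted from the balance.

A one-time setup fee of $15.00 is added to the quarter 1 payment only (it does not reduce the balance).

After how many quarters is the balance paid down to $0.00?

Quarter 1: $46,719.06 +$1,262.00 interest = $47,981.06; pay $6,961.76 (+ $15.00 fee) → $41,019.30
Quarter 2: $41,019.30 +$1,108.00 interest = $42,127.30; pay $8,317.08 → $33,810.22
Quarter 3: $33,810.22 +$913.00 interest = $34,723.22; pay $9,672.40 → $25,050.82
Quarter 4: $25,050.82 +$677.00 interest = $25,727.82; pay $11,027.72 → $14,700.10
Quarter 5: $14,700.10 +$397.00 interest = $15,097.10; pay $12,383.04 → $2,714.06
Quarter 6: $2,714.06 +$74.00 interest = $2,788.06; pay $2,788.06 → $0.00
Balance reaches $0.00 in quarter 6.

6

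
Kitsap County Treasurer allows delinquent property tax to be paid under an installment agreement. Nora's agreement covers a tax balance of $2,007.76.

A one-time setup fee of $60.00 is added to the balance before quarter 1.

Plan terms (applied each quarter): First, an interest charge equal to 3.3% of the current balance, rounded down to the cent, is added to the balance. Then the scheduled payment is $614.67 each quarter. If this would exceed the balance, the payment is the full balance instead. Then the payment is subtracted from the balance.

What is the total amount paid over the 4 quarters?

Quarter 1: $2,067.76 +$68.23 interest = $2,135.99; pay $614.67 → $1,521.32
Quarter 2: $1,521.32 +$50.20 interest = $1,571.52; pay $614.67 → $956.85
Quarter 3: $956.85 +$31.57 interest = $988.42; pay $614.67 → $373.75
Quarter 4: $373.75 +$12.33 interest = $386.08; pay $386.08 → $0.00
Total paid: $2,230.09

$2,230.09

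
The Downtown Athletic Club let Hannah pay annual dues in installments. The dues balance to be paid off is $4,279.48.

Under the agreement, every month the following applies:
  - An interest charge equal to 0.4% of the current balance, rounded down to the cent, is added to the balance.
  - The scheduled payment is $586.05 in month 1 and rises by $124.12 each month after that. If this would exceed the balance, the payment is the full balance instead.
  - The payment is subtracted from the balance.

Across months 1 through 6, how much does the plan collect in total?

$4,337.89

Month 1: $4,279.48 +$17.11 interest = $4,296.59; pay $586.05 → $3,710.54
Month 2: $3,710.54 +$14.84 interest = $3,725.38; pay $710.17 → $3,015.21
Month 3: $3,015.21 +$12.06 interest = $3,027.27; pay $834.29 → $2,192.98
Month 4: $2,192.98 +$8.77 interest = $2,201.75; pay $958.41 → $1,243.34
Month 5: $1,243.34 +$4.97 interest = $1,248.31; pay $1,082.53 → $165.78
Month 6: $165.78 +$0.66 interest = $166.44; pay $166.44 → $0.00
Total paid: $4,337.89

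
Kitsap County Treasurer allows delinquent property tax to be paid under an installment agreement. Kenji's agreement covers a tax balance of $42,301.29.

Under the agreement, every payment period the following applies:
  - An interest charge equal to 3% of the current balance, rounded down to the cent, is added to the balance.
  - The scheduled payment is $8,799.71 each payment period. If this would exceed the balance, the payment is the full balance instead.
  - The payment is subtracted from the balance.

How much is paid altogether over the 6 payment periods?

# | Opening | Interest | Payment | End bal
1 | $42,301.29 | $1,269.03 | $8,799.71 | $34,770.61
2 | $34,770.61 | $1,043.11 | $8,799.71 | $27,014.01
3 | $27,014.01 | $810.42 | $8,799.71 | $19,024.72
4 | $19,024.72 | $570.74 | $8,799.71 | $10,795.75
5 | $10,795.75 | $323.87 | $8,799.71 | $2,319.91
6 | $2,319.91 | $69.59 | $2,389.50 | $0.00
Total paid: $46,388.05

$46,388.05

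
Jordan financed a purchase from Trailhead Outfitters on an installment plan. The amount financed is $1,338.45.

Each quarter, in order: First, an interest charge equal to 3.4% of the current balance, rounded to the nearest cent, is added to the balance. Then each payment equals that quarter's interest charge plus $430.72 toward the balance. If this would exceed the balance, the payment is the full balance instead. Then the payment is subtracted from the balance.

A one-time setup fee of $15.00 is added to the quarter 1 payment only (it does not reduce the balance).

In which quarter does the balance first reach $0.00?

Quarter 1: $1,338.45 +$45.51 interest = $1,383.96; pay $476.23 (+ $15.00 fee) → $907.73
Quarter 2: $907.73 +$30.86 interest = $938.59; pay $461.58 → $477.01
Quarter 3: $477.01 +$16.22 interest = $493.23; pay $446.94 → $46.29
Quarter 4: $46.29 +$1.57 interest = $47.86; pay $47.86 → $0.00
Balance reaches $0.00 in quarter 4.

4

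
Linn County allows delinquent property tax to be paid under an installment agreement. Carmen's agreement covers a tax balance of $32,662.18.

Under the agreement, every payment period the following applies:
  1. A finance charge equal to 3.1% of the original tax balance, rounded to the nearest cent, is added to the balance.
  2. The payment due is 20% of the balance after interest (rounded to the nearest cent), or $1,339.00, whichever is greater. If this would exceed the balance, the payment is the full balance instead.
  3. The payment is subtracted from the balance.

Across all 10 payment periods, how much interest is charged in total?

# | Opening | Interest | Payment | End bal
1 | $32,662.18 | $1,012.53 | $6,734.94 | $26,939.77
2 | $26,939.77 | $1,012.53 | $5,590.46 | $22,361.84
3 | $22,361.84 | $1,012.53 | $4,674.87 | $18,699.50
4 | $18,699.50 | $1,012.53 | $3,942.41 | $15,769.62
5 | $15,769.62 | $1,012.53 | $3,356.43 | $13,425.72
6 | $13,425.72 | $1,012.53 | $2,887.65 | $11,550.60
7 | $11,550.60 | $1,012.53 | $2,512.63 | $10,050.50
8 | $10,050.50 | $1,012.53 | $2,212.61 | $8,850.42
9 | $8,850.42 | $1,012.53 | $1,972.59 | $7,890.36
10 | $7,890.36 | $1,012.53 | $1,780.58 | $7,122.31
Total interest: $1,012.53 + $1,012.53 + $1,012.53 + $1,012.53 + $1,012.53 + $1,012.53 + $1,012.53 + $1,012.53 + $1,012.53 + $1,012.53 = $10,125.30

$10,125.30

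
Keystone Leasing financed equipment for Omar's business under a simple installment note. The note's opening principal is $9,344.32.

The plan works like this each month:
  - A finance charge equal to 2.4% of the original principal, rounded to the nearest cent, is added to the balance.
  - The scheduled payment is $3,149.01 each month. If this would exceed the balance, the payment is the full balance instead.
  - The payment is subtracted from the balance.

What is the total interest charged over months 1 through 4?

$897.04

# | Opening | Interest | Payment | End bal
1 | $9,344.32 | $224.26 | $3,149.01 | $6,419.57
2 | $6,419.57 | $224.26 | $3,149.01 | $3,494.82
3 | $3,494.82 | $224.26 | $3,149.01 | $570.07
4 | $570.07 | $224.26 | $794.33 | $0.00
Total interest: $224.26 + $224.26 + $224.26 + $224.26 = $897.04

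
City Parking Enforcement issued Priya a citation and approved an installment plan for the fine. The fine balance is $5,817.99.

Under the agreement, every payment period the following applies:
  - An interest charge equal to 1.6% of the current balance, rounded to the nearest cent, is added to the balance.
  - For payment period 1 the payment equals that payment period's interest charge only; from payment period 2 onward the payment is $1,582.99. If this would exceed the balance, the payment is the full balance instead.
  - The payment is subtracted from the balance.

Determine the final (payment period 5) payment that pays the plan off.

$1,296.81

Payment period 1: opening $5,817.99; interest $93.09 → $5,911.08; payment $93.09; balance $5,817.99
Payment period 2: opening $5,817.99; interest $93.09 → $5,911.08; payment $1,582.99; balance $4,328.09
Payment period 3: opening $4,328.09; interest $69.25 → $4,397.34; payment $1,582.99; balance $2,814.35
Payment period 4: opening $2,814.35; interest $45.03 → $2,859.38; payment $1,582.99; balance $1,276.39
Payment period 5: opening $1,276.39; interest $20.42 → $1,296.81; payment $1,296.81; balance $0.00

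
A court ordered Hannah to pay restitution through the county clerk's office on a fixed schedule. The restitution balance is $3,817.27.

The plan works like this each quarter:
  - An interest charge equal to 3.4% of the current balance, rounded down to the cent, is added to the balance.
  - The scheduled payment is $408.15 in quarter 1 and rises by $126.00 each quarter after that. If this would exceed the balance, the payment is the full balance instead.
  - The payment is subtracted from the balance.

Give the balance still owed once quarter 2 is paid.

Quarter 1: $3,817.27 +$129.78 interest = $3,947.05; pay $408.15 → $3,538.90
Quarter 2: $3,538.90 +$120.32 interest = $3,659.22; pay $534.15 → $3,125.07

$3,125.07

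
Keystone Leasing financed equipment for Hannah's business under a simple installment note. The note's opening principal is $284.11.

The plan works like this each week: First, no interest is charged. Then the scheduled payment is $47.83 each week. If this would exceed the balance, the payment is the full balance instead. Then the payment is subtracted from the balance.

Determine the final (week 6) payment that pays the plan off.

$44.96

Week 1: opening $284.11; payment $47.83; balance $236.28
Week 2: opening $236.28; payment $47.83; balance $188.45
Week 3: opening $188.45; payment $47.83; balance $140.62
Week 4: opening $140.62; payment $47.83; balance $92.79
Week 5: opening $92.79; payment $47.83; balance $44.96
Week 6: opening $44.96; payment $44.96; balance $0.00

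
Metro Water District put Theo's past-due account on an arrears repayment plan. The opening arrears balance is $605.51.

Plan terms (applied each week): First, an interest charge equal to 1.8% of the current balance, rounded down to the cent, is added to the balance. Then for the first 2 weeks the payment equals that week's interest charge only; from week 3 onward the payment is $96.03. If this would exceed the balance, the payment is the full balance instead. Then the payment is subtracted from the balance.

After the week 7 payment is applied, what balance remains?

Week 1: opening $605.51; interest $10.89 → $616.40; payment $10.89; balance $605.51
Week 2: opening $605.51; interest $10.89 → $616.40; payment $10.89; balance $605.51
Week 3: opening $605.51; interest $10.89 → $616.40; payment $96.03; balance $520.37
Week 4: opening $520.37; interest $9.36 → $529.73; payment $96.03; balance $433.70
Week 5: opening $433.70; interest $7.80 → $441.50; payment $96.03; balance $345.47
Week 6: opening $345.47; interest $6.21 → $351.68; payment $96.03; balance $255.65
Week 7: opening $255.65; interest $4.60 → $260.25; payment $96.03; balance $164.22

$164.22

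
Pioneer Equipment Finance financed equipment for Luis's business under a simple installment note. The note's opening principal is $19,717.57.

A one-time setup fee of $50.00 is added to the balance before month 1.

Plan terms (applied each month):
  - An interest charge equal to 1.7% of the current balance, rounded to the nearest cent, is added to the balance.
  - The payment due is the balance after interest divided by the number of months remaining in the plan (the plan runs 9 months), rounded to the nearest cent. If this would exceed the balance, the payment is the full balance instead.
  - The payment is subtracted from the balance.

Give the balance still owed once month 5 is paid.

Month 1: $19,767.57 +$336.05 interest = $20,103.62; pay $2,233.74 → $17,869.88
Month 2: $17,869.88 +$303.79 interest = $18,173.67; pay $2,271.71 → $15,901.96
Month 3: $15,901.96 +$270.33 interest = $16,172.29; pay $2,310.33 → $13,861.96
Month 4: $13,861.96 +$235.65 interest = $14,097.61; pay $2,349.60 → $11,748.01
Month 5: $11,748.01 +$199.72 interest = $11,947.73; pay $2,389.55 → $9,558.18

$9,558.18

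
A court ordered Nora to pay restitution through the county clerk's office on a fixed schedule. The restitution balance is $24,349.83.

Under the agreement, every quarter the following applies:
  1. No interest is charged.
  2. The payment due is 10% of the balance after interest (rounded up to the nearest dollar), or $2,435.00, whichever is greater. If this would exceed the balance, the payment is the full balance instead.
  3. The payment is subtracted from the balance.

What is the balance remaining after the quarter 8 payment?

$4,869.83

Quarter 1: opening $24,349.83; payment $2,435.00; balance $21,914.83
Quarter 2: opening $21,914.83; payment $2,435.00; balance $19,479.83
Quarter 3: opening $19,479.83; payment $2,435.00; balance $17,044.83
Quarter 4: opening $17,044.83; payment $2,435.00; balance $14,609.83
Quarter 5: opening $14,609.83; payment $2,435.00; balance $12,174.83
Quarter 6: opening $12,174.83; payment $2,435.00; balance $9,739.83
Quarter 7: opening $9,739.83; payment $2,435.00; balance $7,304.83
Quarter 8: opening $7,304.83; payment $2,435.00; balance $4,869.83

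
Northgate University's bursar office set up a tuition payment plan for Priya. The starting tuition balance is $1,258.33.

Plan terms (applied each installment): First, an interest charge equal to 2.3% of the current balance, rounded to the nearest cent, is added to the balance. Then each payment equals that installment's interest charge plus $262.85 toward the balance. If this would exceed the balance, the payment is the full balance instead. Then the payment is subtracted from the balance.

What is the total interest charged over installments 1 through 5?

Installment 1: opening $1,258.33; interest $28.94 → $1,287.27; payment $291.79; balance $995.48
Installment 2: opening $995.48; interest $22.90 → $1,018.38; payment $285.75; balance $732.63
Installment 3: opening $732.63; interest $16.85 → $749.48; payment $279.70; balance $469.78
Installment 4: opening $469.78; interest $10.80 → $480.58; payment $273.65; balance $206.93
Installment 5: opening $206.93; interest $4.76 → $211.69; payment $211.69; balance $0.00
Total interest: $28.94 + $22.90 + $16.85 + $10.80 + $4.76 = $84.25

$84.25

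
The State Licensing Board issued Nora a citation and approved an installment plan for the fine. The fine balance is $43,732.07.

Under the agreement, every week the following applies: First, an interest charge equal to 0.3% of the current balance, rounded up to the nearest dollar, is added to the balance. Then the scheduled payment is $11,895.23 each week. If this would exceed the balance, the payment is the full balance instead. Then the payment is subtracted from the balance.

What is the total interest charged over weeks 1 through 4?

$315.00

Week 1: opening $43,732.07; interest $132.00 → $43,864.07; payment $11,895.23; balance $31,968.84
Week 2: opening $31,968.84; interest $96.00 → $32,064.84; payment $11,895.23; balance $20,169.61
Week 3: opening $20,169.61; interest $61.00 → $20,230.61; payment $11,895.23; balance $8,335.38
Week 4: opening $8,335.38; interest $26.00 → $8,361.38; payment $8,361.38; balance $0.00
Total interest: $132.00 + $96.00 + $61.00 + $26.00 = $315.00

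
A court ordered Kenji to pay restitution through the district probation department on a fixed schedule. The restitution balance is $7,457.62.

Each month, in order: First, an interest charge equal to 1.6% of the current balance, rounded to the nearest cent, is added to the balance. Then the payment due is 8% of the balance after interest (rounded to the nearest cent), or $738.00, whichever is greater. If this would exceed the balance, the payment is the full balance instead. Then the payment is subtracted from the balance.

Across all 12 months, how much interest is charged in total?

# | Opening | Interest | Payment | End bal
1 | $7,457.62 | $119.32 | $738.00 | $6,838.94
2 | $6,838.94 | $109.42 | $738.00 | $6,210.36
3 | $6,210.36 | $99.37 | $738.00 | $5,571.73
4 | $5,571.73 | $89.15 | $738.00 | $4,922.88
5 | $4,922.88 | $78.77 | $738.00 | $4,263.65
6 | $4,263.65 | $68.22 | $738.00 | $3,593.87
7 | $3,593.87 | $57.50 | $738.00 | $2,913.37
8 | $2,913.37 | $46.61 | $738.00 | $2,221.98
9 | $2,221.98 | $35.55 | $738.00 | $1,519.53
10 | $1,519.53 | $24.31 | $738.00 | $805.84
11 | $805.84 | $12.89 | $738.00 | $80.73
12 | $80.73 | $1.29 | $82.02 | $0.00
Total interest: $119.32 + $109.42 + $99.37 + $89.15 + $78.77 + $68.22 + $57.50 + $46.61 + $35.55 + $24.31 + $12.89 + $1.29 = $742.40

$742.40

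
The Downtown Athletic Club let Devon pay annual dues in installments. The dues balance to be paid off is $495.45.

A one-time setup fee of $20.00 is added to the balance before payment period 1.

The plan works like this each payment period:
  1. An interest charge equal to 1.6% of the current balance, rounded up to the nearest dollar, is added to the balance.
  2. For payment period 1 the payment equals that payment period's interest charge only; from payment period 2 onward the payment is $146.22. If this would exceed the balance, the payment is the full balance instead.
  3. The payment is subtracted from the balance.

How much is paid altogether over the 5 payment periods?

Payment period 1: opening $515.45; interest $9.00 → $524.45; payment $9.00; balance $515.45
Payment period 2: opening $515.45; interest $9.00 → $524.45; payment $146.22; balance $378.23
Payment period 3: opening $378.23; interest $7.00 → $385.23; payment $146.22; balance $239.01
Payment period 4: opening $239.01; interest $4.00 → $243.01; payment $146.22; balance $96.79
Payment period 5: opening $96.79; interest $2.00 → $98.79; payment $98.79; balance $0.00
Total paid: $546.45

$546.45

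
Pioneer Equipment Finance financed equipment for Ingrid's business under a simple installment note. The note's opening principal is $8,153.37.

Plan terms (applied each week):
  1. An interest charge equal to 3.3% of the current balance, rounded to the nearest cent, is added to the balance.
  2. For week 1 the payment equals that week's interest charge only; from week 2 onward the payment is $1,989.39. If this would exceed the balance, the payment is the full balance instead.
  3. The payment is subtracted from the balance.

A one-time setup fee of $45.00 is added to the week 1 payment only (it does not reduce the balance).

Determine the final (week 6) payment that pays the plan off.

Week 1: opening $8,153.37; interest $269.06 → $8,422.43; payment $269.06 (+ $45.00 fee); balance $8,153.37
Week 2: opening $8,153.37; interest $269.06 → $8,422.43; payment $1,989.39; balance $6,433.04
Week 3: opening $6,433.04; interest $212.29 → $6,645.33; payment $1,989.39; balance $4,655.94
Week 4: opening $4,655.94; interest $153.65 → $4,809.59; payment $1,989.39; balance $2,820.20
Week 5: opening $2,820.20; interest $93.07 → $2,913.27; payment $1,989.39; balance $923.88
Week 6: opening $923.88; interest $30.49 → $954.37; payment $954.37; balance $0.00

$954.37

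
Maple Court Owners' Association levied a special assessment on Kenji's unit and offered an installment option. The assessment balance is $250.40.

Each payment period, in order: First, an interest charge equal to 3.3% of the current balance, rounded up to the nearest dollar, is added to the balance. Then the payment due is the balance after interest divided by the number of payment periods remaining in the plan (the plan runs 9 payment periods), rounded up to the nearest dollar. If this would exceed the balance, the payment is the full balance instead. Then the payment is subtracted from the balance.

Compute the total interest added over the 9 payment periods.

$51.00

Payment period 1: opening $250.40; interest $9.00 → $259.40; payment $29.00; balance $230.40
Payment period 2: opening $230.40; interest $8.00 → $238.40; payment $30.00; balance $208.40
Payment period 3: opening $208.40; interest $7.00 → $215.40; payment $31.00; balance $184.40
Payment period 4: opening $184.40; interest $7.00 → $191.40; payment $32.00; balance $159.40
Payment period 5: opening $159.40; interest $6.00 → $165.40; payment $34.00; balance $131.40
Payment period 6: opening $131.40; interest $5.00 → $136.40; payment $35.00; balance $101.40
Payment period 7: opening $101.40; interest $4.00 → $105.40; payment $36.00; balance $69.40
Payment period 8: opening $69.40; interest $3.00 → $72.40; payment $37.00; balance $35.40
Payment period 9: opening $35.40; interest $2.00 → $37.40; payment $37.40; balance $0.00
Total interest: $9.00 + $8.00 + $7.00 + $7.00 + $6.00 + $5.00 + $4.00 + $3.00 + $2.00 = $51.00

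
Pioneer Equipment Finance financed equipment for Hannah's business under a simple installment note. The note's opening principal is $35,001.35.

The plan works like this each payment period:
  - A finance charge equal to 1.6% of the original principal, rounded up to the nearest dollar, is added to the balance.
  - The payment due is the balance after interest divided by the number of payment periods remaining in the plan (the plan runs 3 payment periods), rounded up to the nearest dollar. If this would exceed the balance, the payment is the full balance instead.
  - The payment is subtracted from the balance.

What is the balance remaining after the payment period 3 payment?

$0.00

Payment period 1: opening $35,001.35; interest $561.00 → $35,562.35; payment $11,855.00; balance $23,707.35
Payment period 2: opening $23,707.35; interest $561.00 → $24,268.35; payment $12,135.00; balance $12,133.35
Payment period 3: opening $12,133.35; interest $561.00 → $12,694.35; payment $12,694.35; balance $0.00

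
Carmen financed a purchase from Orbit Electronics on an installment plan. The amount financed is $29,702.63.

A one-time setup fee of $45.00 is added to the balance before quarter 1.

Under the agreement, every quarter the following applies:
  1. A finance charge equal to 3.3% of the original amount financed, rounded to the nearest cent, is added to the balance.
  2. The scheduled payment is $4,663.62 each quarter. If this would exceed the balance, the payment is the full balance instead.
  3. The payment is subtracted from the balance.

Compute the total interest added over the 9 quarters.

$8,821.71

Quarter 1: opening $29,747.63; interest $980.19 → $30,727.82; payment $4,663.62; balance $26,064.20
Quarter 2: opening $26,064.20; interest $980.19 → $27,044.39; payment $4,663.62; balance $22,380.77
Quarter 3: opening $22,380.77; interest $980.19 → $23,360.96; payment $4,663.62; balance $18,697.34
Quarter 4: opening $18,697.34; interest $980.19 → $19,677.53; payment $4,663.62; balance $15,013.91
Quarter 5: opening $15,013.91; interest $980.19 → $15,994.10; payment $4,663.62; balance $11,330.48
Quarter 6: opening $11,330.48; interest $980.19 → $12,310.67; payment $4,663.62; balance $7,647.05
Quarter 7: opening $7,647.05; interest $980.19 → $8,627.24; payment $4,663.62; balance $3,963.62
Quarter 8: opening $3,963.62; interest $980.19 → $4,943.81; payment $4,663.62; balance $280.19
Quarter 9: opening $280.19; interest $980.19 → $1,260.38; payment $1,260.38; balance $0.00
Total interest: $980.19 + $980.19 + $980.19 + $980.19 + $980.19 + $980.19 + $980.19 + $980.19 + $980.19 = $8,821.71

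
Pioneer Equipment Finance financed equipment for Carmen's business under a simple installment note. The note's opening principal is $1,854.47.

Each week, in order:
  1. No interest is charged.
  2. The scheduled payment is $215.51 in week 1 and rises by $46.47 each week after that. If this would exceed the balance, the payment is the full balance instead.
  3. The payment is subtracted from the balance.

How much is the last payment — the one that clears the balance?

# | Opening | Payment | End bal
1 | $1,854.47 | $215.51 | $1,638.96
2 | $1,638.96 | $261.98 | $1,376.98
3 | $1,376.98 | $308.45 | $1,068.53
4 | $1,068.53 | $354.92 | $713.61
5 | $713.61 | $401.39 | $312.22
6 | $312.22 | $312.22 | $0.00

$312.22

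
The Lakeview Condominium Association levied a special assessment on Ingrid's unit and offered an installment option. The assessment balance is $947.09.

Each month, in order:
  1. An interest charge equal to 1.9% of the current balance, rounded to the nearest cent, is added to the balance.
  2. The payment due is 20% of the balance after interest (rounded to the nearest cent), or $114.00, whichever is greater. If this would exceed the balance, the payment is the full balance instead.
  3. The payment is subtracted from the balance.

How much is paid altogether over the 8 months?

$1,020.27

Month 1: $947.09 +$17.99 interest = $965.08; pay $193.02 → $772.06
Month 2: $772.06 +$14.67 interest = $786.73; pay $157.35 → $629.38
Month 3: $629.38 +$11.96 interest = $641.34; pay $128.27 → $513.07
Month 4: $513.07 +$9.75 interest = $522.82; pay $114.00 → $408.82
Month 5: $408.82 +$7.77 interest = $416.59; pay $114.00 → $302.59
Month 6: $302.59 +$5.75 interest = $308.34; pay $114.00 → $194.34
Month 7: $194.34 +$3.69 interest = $198.03; pay $114.00 → $84.03
Month 8: $84.03 +$1.60 interest = $85.63; pay $85.63 → $0.00
Total paid: $1,020.27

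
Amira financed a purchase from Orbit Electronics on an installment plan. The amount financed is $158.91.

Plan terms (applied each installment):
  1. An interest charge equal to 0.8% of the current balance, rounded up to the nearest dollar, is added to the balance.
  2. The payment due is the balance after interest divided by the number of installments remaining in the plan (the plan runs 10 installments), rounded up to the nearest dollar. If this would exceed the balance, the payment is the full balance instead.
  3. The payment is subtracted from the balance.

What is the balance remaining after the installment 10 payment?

Installment 1: $158.91 +$2.00 interest = $160.91; pay $17.00 → $143.91
Installment 2: $143.91 +$2.00 interest = $145.91; pay $17.00 → $128.91
Installment 3: $128.91 +$2.00 interest = $130.91; pay $17.00 → $113.91
Installment 4: $113.91 +$1.00 interest = $114.91; pay $17.00 → $97.91
Installment 5: $97.91 +$1.00 interest = $98.91; pay $17.00 → $81.91
Installment 6: $81.91 +$1.00 interest = $82.91; pay $17.00 → $65.91
Installment 7: $65.91 +$1.00 interest = $66.91; pay $17.00 → $49.91
Installment 8: $49.91 +$1.00 interest = $50.91; pay $17.00 → $33.91
Installment 9: $33.91 +$1.00 interest = $34.91; pay $18.00 → $16.91
Installment 10: $16.91 +$1.00 interest = $17.91; pay $17.91 → $0.00

$0.00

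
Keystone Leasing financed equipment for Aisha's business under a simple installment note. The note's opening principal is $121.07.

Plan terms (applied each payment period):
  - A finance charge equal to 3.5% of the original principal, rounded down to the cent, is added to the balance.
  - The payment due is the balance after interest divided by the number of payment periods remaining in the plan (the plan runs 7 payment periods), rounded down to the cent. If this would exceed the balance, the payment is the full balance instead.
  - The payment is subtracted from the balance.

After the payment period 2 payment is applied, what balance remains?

Payment period 1: opening $121.07; interest $4.23 → $125.30; payment $17.90; balance $107.40
Payment period 2: opening $107.40; interest $4.23 → $111.63; payment $18.60; balance $93.03

$93.03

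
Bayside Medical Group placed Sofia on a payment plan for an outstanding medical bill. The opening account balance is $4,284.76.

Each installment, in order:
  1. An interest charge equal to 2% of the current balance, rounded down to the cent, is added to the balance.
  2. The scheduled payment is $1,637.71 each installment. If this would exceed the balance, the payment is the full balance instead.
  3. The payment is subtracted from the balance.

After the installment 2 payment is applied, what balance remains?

$1,149.68

Installment 1: opening $4,284.76; interest $85.69 → $4,370.45; payment $1,637.71; balance $2,732.74
Installment 2: opening $2,732.74; interest $54.65 → $2,787.39; payment $1,637.71; balance $1,149.68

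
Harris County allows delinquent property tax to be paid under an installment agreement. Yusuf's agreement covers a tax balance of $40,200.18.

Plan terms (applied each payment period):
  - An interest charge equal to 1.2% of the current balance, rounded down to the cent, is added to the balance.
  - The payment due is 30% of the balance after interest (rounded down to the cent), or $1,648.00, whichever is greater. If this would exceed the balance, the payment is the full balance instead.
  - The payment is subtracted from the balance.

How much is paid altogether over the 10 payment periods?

$41,774.08

Payment period 1: opening $40,200.18; interest $482.40 → $40,682.58; payment $12,204.77; balance $28,477.81
Payment period 2: opening $28,477.81; interest $341.73 → $28,819.54; payment $8,645.86; balance $20,173.68
Payment period 3: opening $20,173.68; interest $242.08 → $20,415.76; payment $6,124.72; balance $14,291.04
Payment period 4: opening $14,291.04; interest $171.49 → $14,462.53; payment $4,338.75; balance $10,123.78
Payment period 5: opening $10,123.78; interest $121.48 → $10,245.26; payment $3,073.57; balance $7,171.69
Payment period 6: opening $7,171.69; interest $86.06 → $7,257.75; payment $2,177.32; balance $5,080.43
Payment period 7: opening $5,080.43; interest $60.96 → $5,141.39; payment $1,648.00; balance $3,493.39
Payment period 8: opening $3,493.39; interest $41.92 → $3,535.31; payment $1,648.00; balance $1,887.31
Payment period 9: opening $1,887.31; interest $22.64 → $1,909.95; payment $1,648.00; balance $261.95
Payment period 10: opening $261.95; interest $3.14 → $265.09; payment $265.09; balance $0.00
Total paid: $41,774.08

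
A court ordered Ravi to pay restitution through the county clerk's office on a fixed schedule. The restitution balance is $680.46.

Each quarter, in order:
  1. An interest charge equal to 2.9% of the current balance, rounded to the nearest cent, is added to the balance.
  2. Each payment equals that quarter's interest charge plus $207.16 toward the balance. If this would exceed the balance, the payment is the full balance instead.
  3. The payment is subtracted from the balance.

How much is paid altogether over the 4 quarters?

Quarter 1: $680.46 +$19.73 interest = $700.19; pay $226.89 → $473.30
Quarter 2: $473.30 +$13.73 interest = $487.03; pay $220.89 → $266.14
Quarter 3: $266.14 +$7.72 interest = $273.86; pay $214.88 → $58.98
Quarter 4: $58.98 +$1.71 interest = $60.69; pay $60.69 → $0.00
Total paid: $723.35

$723.35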